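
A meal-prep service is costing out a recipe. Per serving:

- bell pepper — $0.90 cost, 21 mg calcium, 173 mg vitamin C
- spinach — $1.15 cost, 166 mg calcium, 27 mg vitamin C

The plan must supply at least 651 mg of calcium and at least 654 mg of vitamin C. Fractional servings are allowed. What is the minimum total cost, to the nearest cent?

A basic optimal solution has at most two foods positive. Try each food alone and each pair with both targets met exactly.
bell pepper only: max(651/21, 654/173) = 31 servings → $27.90.
spinach only: max(651/166, 654/27) = 24.22 servings → $27.86.
bell pepper + spinach with both tight: 3.232 servings and 3.513 servings → $6.95.
The minimum over all feasible corners is $6.95.

$6.95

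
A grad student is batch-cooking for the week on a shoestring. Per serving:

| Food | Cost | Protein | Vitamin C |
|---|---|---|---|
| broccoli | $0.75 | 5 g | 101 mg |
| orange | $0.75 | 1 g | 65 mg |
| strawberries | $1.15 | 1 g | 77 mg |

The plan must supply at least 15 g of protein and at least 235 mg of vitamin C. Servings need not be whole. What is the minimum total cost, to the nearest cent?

The cheapest plan sits at a corner of the feasible region — with two constraints it uses at most two foods.
broccoli only: max(15/5, 235/101) = 3 servings → $2.25.
orange only: max(15/1, 235/65) = 15 servings → $11.25.
strawberries only: max(15/1, 235/77) = 15 servings → $17.25.
broccoli + orange: intersection lies outside the first quadrant.
broccoli + strawberries with both targets exact would need a negative amount; discard.
orange + strawberries: intersection lies outside the first quadrant.
The minimum over all feasible corners is $2.25.

$2.25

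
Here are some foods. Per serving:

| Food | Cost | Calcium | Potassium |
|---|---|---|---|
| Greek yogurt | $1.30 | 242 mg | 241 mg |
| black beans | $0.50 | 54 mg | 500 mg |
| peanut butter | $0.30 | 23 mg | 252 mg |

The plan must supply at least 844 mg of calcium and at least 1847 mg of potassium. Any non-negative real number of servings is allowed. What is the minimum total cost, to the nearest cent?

$5.01

With two linear requirements the optimum uses one or two foods; enumerate the corners.
Greek yogurt only: max(844/242, 1847/241) = 7.664 servings → $9.96.
black beans only: max(844/54, 1847/500) = 15.63 servings → $7.81.
peanut butter only: max(844/23, 1847/252) = 36.7 servings → $11.01.
Greek yogurt + black beans with both tight: 2.984 servings and 2.256 servings → $5.01.
Greek yogurt + peanut butter with both tight: 3.07 servings and 4.393 servings → $5.31.
black beans + peanut butter: intersection lies outside the first quadrant.
Cheapest feasible corner: $5.01.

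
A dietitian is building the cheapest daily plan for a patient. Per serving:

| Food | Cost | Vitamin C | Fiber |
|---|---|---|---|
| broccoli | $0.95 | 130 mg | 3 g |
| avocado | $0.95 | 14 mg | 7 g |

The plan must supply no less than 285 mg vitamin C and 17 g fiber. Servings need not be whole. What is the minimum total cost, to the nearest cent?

$3.41

A basic optimal solution has at most two foods positive. Try each food alone and each pair with both targets met exactly.
broccoli only: max(285/130, 17/3) = 5.667 servings → $5.38.
avocado only: max(285/14, 17/7) = 20.36 servings → $19.34.
broccoli + avocado with both tight: 2.024 servings and 1.561 servings → $3.41.
Cheapest feasible corner: $3.41.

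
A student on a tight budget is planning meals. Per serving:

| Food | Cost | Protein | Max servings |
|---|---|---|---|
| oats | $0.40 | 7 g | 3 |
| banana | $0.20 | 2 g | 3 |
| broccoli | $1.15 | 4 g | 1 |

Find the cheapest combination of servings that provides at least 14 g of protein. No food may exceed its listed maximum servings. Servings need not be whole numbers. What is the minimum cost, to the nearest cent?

$0.80

Cost per g of protein: oats $0.0571, banana $0.1000, broccoli $0.2875.
Take 2 servings of oats: +14.0 g protein for $0.80 (total $0.80, still need 0.0 g).
Filling from the cheapest source first is optimal under one linear minimum: $0.80.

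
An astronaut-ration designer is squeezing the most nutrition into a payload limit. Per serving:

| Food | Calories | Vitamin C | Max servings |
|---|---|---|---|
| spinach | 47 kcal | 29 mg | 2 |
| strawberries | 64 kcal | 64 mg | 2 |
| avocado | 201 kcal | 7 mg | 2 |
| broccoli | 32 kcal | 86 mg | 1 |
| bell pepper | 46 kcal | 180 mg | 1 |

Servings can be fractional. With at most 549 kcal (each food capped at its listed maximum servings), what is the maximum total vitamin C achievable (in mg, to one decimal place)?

460.7 mg

Vitamin C per kcal: bell pepper 3.913, broccoli 2.688, strawberries 1, spinach 0.617, avocado 0.03483.
Take 1 serving of bell pepper: uses 46 kcal, +180.0 mg vitamin C (running total 180.0 mg).
Take 1 serving of broccoli: uses 32 kcal, +86.0 mg vitamin C (running total 266.0 mg).
Take 2 servings of strawberries: uses 128 kcal, +128.0 mg vitamin C (running total 394.0 mg).
Take 2 servings of spinach: uses 94 kcal, +58.0 mg vitamin C (running total 452.0 mg).
Take 1.239 servings of avocado: uses 249 kcal, +8.7 mg vitamin C (running total 460.7 mg).
Greedy by best ratio exhausts the calories allowance optimally: 460.7 mg.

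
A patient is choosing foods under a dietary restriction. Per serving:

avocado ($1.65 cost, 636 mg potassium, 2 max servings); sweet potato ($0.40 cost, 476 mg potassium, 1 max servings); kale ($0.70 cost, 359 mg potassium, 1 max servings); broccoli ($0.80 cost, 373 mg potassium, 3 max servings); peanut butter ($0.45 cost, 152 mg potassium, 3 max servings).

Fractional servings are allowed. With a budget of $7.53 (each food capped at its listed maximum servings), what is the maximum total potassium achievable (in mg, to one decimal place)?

Potassium per dollar: sweet potato 1190, kale 512.9, broccoli 466.2, avocado 385.5, peanut butter 337.8.
Take 1 serving of sweet potato: spends $0.40, +476.0 mg potassium (running total 476.0 mg).
Take 1 serving of kale: spends $0.70, +359.0 mg potassium (running total 835.0 mg).
Take 3 servings of broccoli: spends $2.40, +1119.0 mg potassium (running total 1954.0 mg).
Take 2 servings of avocado: spends $3.30, +1272.0 mg potassium (running total 3226.0 mg).
Take 1.622 servings of peanut butter: spends $0.73, +246.6 mg potassium (running total 3472.6 mg).
Greedy by best ratio exhausts the cost allowance optimally: 3472.6 mg.

3472.6 mg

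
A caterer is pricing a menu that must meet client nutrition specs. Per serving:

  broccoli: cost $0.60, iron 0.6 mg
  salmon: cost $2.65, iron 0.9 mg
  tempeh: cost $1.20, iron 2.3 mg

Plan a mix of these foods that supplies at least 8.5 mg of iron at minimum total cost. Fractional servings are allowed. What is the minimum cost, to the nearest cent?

Cost per mg of iron: tempeh $0.5217, broccoli $1.0000, salmon $2.9444.
With no serving limits, use only tempeh: 8.5 mg / 2.3 mg = 3.696 servings × $1.20 = $4.43.

$4.43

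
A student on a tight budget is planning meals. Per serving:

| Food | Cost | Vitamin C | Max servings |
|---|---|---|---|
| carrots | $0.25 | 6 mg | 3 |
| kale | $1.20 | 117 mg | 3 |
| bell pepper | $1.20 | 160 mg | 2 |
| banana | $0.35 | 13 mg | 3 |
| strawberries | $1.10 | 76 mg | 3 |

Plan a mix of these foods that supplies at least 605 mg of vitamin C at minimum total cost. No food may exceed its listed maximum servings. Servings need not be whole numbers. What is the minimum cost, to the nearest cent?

$5.32

Cost per mg of vitamin C: bell pepper $0.0075, kale $0.0103, strawberries $0.0145, banana $0.0269, carrots $0.0417.
Take 2 servings of bell pepper: +320.0 mg vitamin C for $2.40 (total $2.40, still need 285.0 mg).
Take 2.436 servings of kale: +285.0 mg vitamin C for $2.92 (total $5.32, still need 0.0 mg).
Greedy by cheapest-per-mg is optimal for a single linear constraint, so the minimum cost is $5.32.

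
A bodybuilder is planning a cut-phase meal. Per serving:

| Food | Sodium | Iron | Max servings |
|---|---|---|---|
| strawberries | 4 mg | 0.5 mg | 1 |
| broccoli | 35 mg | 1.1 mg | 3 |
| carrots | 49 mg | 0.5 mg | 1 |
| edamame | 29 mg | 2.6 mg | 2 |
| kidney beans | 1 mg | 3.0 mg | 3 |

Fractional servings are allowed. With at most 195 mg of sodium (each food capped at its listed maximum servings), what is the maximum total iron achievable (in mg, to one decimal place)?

Iron per mg sodium: kidney beans 3, strawberries 0.125, edamame 0.08966, broccoli 0.03143, carrots 0.0102.
Take 3 servings of kidney beans: uses 3 mg sodium, +9.0 mg iron (running total 9.0 mg).
Take 1 serving of strawberries: uses 4 mg sodium, +0.5 mg iron (running total 9.5 mg).
Take 2 servings of edamame: uses 58 mg sodium, +5.2 mg iron (running total 14.7 mg).
Take 3 servings of broccoli: uses 105 mg sodium, +3.3 mg iron (running total 18.0 mg).
Take 0.5102 servings of carrots: uses 25 mg sodium, +0.3 mg iron (running total 18.3 mg).
Filling greedily by iron-per-mg sodium is optimal for one linear limit, giving 18.3 mg.

18.3 mg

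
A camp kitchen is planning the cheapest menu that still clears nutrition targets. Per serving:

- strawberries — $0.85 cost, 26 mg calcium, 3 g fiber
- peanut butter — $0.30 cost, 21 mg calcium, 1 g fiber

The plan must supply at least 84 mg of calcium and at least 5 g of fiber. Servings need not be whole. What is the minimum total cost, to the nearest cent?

$1.47

strawberries only: max(84/26, 5/3) = 3.231 servings → $2.75.
peanut butter only: max(84/21, 5/1) = 5 servings → $1.50.
strawberries + peanut butter with both tight: 0.5676 servings and 3.297 servings → $1.47.
Cheapest feasible corner: $1.47.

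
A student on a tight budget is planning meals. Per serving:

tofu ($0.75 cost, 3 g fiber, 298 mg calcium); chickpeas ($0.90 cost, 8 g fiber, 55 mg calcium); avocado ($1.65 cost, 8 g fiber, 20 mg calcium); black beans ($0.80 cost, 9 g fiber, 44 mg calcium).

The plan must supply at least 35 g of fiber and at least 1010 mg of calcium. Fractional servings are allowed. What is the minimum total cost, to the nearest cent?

tofu only: max(35/3, 1010/298) = 11.67 servings → $8.75.
chickpeas only: max(35/8, 1010/55) = 18.36 servings → $16.53.
avocado only: max(35/8, 1010/20) = 50.5 servings → $83.33.
black beans only: max(35/9, 1010/44) = 22.95 servings → $18.36.
tofu + chickpeas with both tight: 2.774 servings and 3.335 servings → $5.08.
tofu + avocado with both tight: 3.176 servings and 3.184 servings → $7.64.
tofu + black beans with both tight: 2.961 servings and 2.902 servings → $4.54.
chickpeas + avocado: intersection lies outside the first quadrant.
chickpeas + black beans: intersection lies outside the first quadrant.
avocado + black beans with both targets exact would need a negative amount; discard.
The minimum over all feasible corners is $4.54.

$4.54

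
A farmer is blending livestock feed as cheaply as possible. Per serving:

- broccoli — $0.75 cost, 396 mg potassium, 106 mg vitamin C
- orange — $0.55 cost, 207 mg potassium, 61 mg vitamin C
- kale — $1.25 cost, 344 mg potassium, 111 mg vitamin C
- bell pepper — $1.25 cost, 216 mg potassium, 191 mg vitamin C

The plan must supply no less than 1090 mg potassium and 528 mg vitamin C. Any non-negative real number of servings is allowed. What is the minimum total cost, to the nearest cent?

$3.56

Check every corner: each single food scaled to meet both minima, and each pair solved so both constraints bind.
broccoli only: max(1090/396, 528/106) = 4.981 servings → $3.74.
orange only: max(1090/207, 528/61) = 8.656 servings → $4.76.
kale only: max(1090/344, 528/111) = 4.757 servings → $5.95.
bell pepper only: max(1090/216, 528/191) = 5.046 servings → $6.31.
broccoli + orange with both targets exact would need a negative amount; discard.
broccoli + kale: intersection lies outside the first quadrant.
broccoli + bell pepper with both tight: 1.785 servings and 1.774 servings → $3.56.
orange + kale with both targets exact would need a negative amount; discard.
orange + bell pepper with both tight: 3.571 servings and 1.624 servings → $3.99.
kale + bell pepper with both tight: 2.256 servings and 1.453 servings → $4.64.
Cheapest feasible corner: $3.56.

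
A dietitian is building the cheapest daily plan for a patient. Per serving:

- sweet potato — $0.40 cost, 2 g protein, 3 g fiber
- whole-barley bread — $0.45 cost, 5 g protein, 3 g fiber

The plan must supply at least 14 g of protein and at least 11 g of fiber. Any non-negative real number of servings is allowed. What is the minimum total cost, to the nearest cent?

sweet potato only: max(14/2, 11/3) = 7 servings → $2.80.
whole-barley bread only: max(14/5, 11/3) = 3.667 servings → $1.65.
sweet potato + whole-barley bread with both tight: 1.444 servings and 2.222 servings → $1.58.
So the least-cost plan costs $1.58.

$1.58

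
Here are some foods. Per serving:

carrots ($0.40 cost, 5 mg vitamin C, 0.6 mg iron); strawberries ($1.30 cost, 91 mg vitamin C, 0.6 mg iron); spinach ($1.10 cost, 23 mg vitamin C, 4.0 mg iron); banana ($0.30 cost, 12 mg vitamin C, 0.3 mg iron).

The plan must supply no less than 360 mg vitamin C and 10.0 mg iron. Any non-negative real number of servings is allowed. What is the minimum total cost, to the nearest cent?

Check every corner: each single food scaled to meet both minima, and each pair solved so both constraints bind.
carrots only: max(360/5, 10.0/0.6) = 72 servings → $28.80.
strawberries only: max(360/91, 10.0/0.6) = 16.67 servings → $21.67.
spinach only: max(360/23, 10.0/4.0) = 15.65 servings → $17.22.
banana only: max(360/12, 10.0/0.3) = 33.33 servings → $10.00.
carrots + strawberries with both tight: 13.45 servings and 3.217 servings → $9.56.
carrots + spinach with both targets exact would need a negative amount; discard.
carrots + banana with both tight: 2.105 servings and 29.12 servings → $9.58.
strawberries + spinach with both tight: 3.455 servings and 1.982 servings → $6.67.
strawberries + banana with both targets exact would need a negative amount; discard.
spinach + banana with both tight: 0.292 servings and 29.44 servings → $9.15.
So the least-cost plan costs $6.67.

$6.67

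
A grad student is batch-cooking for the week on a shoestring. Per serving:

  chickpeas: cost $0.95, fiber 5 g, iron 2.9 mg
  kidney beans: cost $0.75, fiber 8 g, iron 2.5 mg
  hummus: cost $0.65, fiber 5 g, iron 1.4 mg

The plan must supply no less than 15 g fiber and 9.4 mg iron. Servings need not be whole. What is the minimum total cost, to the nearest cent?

Check every corner: each single food scaled to meet both minima, and each pair solved so both constraints bind.
chickpeas only: max(15/5, 9.4/2.9) = 3.241 servings → $3.08.
kidney beans only: max(15/8, 9.4/2.5) = 3.76 servings → $2.82.
hummus only: max(15/5, 9.4/1.4) = 6.714 servings → $4.36.
chickpeas + kidney beans: the both-tight solution has a negative serving — not a feasible corner.
chickpeas + hummus with both targets exact would need a negative amount; discard.
kidney beans + hummus with both targets exact would need a negative amount; discard.
Cheapest feasible corner: $2.82.

$2.82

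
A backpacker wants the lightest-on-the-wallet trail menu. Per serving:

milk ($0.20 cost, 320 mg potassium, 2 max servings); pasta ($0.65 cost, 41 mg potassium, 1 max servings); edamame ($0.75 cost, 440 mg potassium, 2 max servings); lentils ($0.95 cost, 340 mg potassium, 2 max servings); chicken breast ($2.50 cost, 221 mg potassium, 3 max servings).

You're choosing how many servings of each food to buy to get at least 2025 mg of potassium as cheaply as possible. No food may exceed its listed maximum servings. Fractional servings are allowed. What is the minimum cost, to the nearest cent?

$3.31

Cost per mg of potassium: milk $0.0006, edamame $0.0017, lentils $0.0028, chicken breast $0.0113, pasta $0.0159.
Take 2 servings of milk: +640.0 mg potassium for $0.40 (total $0.40, still need 1385.0 mg).
Take 2 servings of edamame: +880.0 mg potassium for $1.50 (total $1.90, still need 505.0 mg).
Take 1.485 servings of lentils: +505.0 mg potassium for $1.41 (total $3.31, still need 0.0 mg).
Greedy by cheapest-per-mg is optimal for a single linear constraint, so the minimum cost is $3.31.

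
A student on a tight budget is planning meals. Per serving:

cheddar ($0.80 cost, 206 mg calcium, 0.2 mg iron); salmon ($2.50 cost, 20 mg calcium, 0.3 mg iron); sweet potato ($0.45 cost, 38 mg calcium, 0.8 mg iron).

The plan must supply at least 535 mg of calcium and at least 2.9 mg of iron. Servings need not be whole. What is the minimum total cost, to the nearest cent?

cheddar only: max(535/206, 2.9/0.2) = 14.5 servings → $11.60.
salmon only: max(535/20, 2.9/0.3) = 26.75 servings → $66.88.
sweet potato only: max(535/38, 2.9/0.8) = 14.08 servings → $6.34.
cheddar + salmon with both tight: 1.773 servings and 8.484 servings → $22.63.
cheddar + sweet potato with both tight: 2.022 servings and 3.12 servings → $3.02.
salmon + sweet potato: the both-tight solution has a negative serving — not a feasible corner.
So the least-cost plan costs $3.02.

$3.02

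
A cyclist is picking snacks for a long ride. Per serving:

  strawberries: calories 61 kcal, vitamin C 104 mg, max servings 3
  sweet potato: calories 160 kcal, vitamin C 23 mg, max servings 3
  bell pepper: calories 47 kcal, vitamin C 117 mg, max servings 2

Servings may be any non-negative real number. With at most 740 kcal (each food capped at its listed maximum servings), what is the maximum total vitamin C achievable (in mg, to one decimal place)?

Vitamin C per kcal: bell pepper 2.489, strawberries 1.705, sweet potato 0.1437.
Take 2 servings of bell pepper: uses 94 kcal, +234.0 mg vitamin C (running total 234.0 mg).
Take 3 servings of strawberries: uses 183 kcal, +312.0 mg vitamin C (running total 546.0 mg).
Take 2.894 servings of sweet potato: uses 463 kcal, +66.6 mg vitamin C (running total 612.6 mg).
Greedy by best ratio exhausts the calories allowance optimally: 612.6 mg.

612.6 mg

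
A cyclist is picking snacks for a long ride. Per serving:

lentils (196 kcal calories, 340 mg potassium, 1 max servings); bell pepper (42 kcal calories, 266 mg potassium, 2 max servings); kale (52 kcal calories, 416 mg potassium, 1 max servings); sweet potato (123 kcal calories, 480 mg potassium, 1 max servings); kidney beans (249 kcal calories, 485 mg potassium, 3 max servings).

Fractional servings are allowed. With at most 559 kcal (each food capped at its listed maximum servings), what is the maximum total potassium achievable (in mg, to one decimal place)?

2012.3 mg

Potassium per kcal: kale 8, bell pepper 6.333, sweet potato 3.902, kidney beans 1.948, lentils 1.735.
Take 1 serving of kale: uses 52 kcal, +416.0 mg potassium (running total 416.0 mg).
Take 2 servings of bell pepper: uses 84 kcal, +532.0 mg potassium (running total 948.0 mg).
Take 1 serving of sweet potato: uses 123 kcal, +480.0 mg potassium (running total 1428.0 mg).
Take 1.205 servings of kidney beans: uses 300 kcal, +584.3 mg potassium (running total 2012.3 mg).
Filling greedily by potassium-per-kcal is optimal for one linear limit, giving 2012.3 mg.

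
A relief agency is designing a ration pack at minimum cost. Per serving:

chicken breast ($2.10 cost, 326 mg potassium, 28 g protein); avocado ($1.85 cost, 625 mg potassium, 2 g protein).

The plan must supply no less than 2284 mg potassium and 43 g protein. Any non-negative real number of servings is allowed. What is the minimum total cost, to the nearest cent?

$8.26

chicken breast only: max(2284/326, 43/28) = 7.006 servings → $14.71.
avocado only: max(2284/625, 43/2) = 21.5 servings → $39.77.
chicken breast + avocado with both tight: 1.324 servings and 2.964 servings → $8.26.
Cheapest feasible corner: $8.26.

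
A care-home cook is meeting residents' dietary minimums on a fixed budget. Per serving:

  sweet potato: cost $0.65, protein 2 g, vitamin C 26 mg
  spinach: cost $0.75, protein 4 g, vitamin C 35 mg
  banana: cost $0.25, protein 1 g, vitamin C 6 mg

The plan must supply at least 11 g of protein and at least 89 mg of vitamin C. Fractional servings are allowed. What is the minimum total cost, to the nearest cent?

$2.06

An LP optimum is at a vertex; with two nutrient constraints at most two foods are used. Check each candidate.
sweet potato only: max(11/2, 89/26) = 5.5 servings → $3.58.
spinach only: max(11/4, 89/35) = 2.75 servings → $2.06.
banana only: max(11/1, 89/6) = 14.83 servings → $3.71.
sweet potato + spinach: the both-tight solution has a negative serving — not a feasible corner.
sweet potato + banana with both tight: 1.643 servings and 7.714 servings → $3.00.
spinach + banana with both tight: 2.091 servings and 2.636 servings → $2.23.
Cheapest feasible corner: $2.06.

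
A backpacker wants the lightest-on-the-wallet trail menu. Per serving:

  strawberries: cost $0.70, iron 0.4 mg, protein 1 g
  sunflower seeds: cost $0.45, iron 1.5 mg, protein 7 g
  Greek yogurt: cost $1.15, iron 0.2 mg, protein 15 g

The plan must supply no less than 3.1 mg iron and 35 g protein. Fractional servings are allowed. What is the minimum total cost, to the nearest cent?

Minimising a linear cost over {iron ≥ 3.1, protein ≥ 35, servings ≥ 0} — the optimum is at a vertex, using one or two foods.
strawberries only: max(3.1/0.4, 35/1) = 35 servings → $24.50.
sunflower seeds only: max(3.1/1.5, 35/7) = 5 servings → $2.25.
Greek yogurt only: max(3.1/0.2, 35/15) = 15.5 servings → $17.82.
strawberries + sunflower seeds: the both-tight solution has a negative serving — not a feasible corner.
strawberries + Greek yogurt with both tight: 6.81 servings and 1.879 servings → $6.93.
sunflower seeds + Greek yogurt with both tight: 1.872 servings and 1.46 servings → $2.52.
So the least-cost plan costs $2.25.

$2.25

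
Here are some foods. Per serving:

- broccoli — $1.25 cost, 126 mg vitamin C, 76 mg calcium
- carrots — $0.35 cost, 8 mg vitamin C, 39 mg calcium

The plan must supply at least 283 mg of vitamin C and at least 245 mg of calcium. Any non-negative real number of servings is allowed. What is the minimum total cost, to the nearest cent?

An LP optimum is at a vertex; with two nutrient constraints at most two foods are used. Check each candidate.
broccoli only: max(283/126, 245/76) = 3.224 servings → $4.03.
carrots only: max(283/8, 245/39) = 35.38 servings → $12.38.
broccoli + carrots with both tight: 2.108 servings and 2.174 servings → $3.40.
The minimum over all feasible corners is $3.40.

$3.40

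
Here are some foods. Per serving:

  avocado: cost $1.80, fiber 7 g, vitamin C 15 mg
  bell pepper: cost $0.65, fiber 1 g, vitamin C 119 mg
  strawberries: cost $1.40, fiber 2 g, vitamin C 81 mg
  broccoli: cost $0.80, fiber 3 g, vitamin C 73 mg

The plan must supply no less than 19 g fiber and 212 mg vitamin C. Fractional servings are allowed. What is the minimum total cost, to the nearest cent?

$4.96

Two binding constraints pin down two serving amounts, so the optimal mix uses at most two foods. The candidates are each food alone (scaled to the tighter of fiber/vitamin C) and each pair with both constraints tight.
avocado only: max(19/7, 212/15) = 14.13 servings → $25.44.
bell pepper only: max(19/1, 212/119) = 19 servings → $12.35.
strawberries only: max(19/2, 212/81) = 9.5 servings → $13.30.
broccoli only: max(19/3, 212/73) = 6.333 servings → $5.07.
avocado + bell pepper with both tight: 2.505 servings and 1.466 servings → $5.46.
avocado + strawberries with both tight: 2.076 servings and 2.233 servings → $6.86.
avocado + broccoli with both tight: 1.612 servings and 2.573 servings → $4.96.
bell pepper + strawberries: the both-tight solution has a negative serving — not a feasible corner.
bell pepper + broccoli with both targets exact would need a negative amount; discard.
strawberries + broccoli: intersection lies outside the first quadrant.
The minimum over all feasible corners is $4.96.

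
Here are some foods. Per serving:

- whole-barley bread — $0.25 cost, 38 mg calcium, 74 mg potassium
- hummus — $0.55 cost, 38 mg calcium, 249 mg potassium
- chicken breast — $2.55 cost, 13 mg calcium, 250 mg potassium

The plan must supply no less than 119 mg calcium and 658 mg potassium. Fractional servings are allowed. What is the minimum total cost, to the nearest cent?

whole-barley bread only: max(119/38, 658/74) = 8.892 servings → $2.22.
hummus only: max(119/38, 658/249) = 3.132 servings → $1.72.
chicken breast only: max(119/13, 658/250) = 9.154 servings → $23.34.
whole-barley bread + hummus with both tight: 0.6958 servings and 2.436 servings → $1.51.
whole-barley bread + chicken breast with both tight: 2.483 servings and 1.897 servings → $5.46.
hummus + chicken breast: the both-tight solution has a negative serving — not a feasible corner.
So the least-cost plan costs $1.51.

$1.51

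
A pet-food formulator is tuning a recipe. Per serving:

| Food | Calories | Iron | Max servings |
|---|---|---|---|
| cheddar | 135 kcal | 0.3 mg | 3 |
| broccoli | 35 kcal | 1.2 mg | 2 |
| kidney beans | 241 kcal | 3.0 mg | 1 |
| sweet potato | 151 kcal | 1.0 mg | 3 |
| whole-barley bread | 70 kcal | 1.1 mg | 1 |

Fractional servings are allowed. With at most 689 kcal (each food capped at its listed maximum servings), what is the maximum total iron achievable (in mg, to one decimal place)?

Iron per kcal: broccoli 0.03429, whole-barley bread 0.01571, kidney beans 0.01245, sweet potato 0.006623, cheddar 0.002222.
Take 2 servings of broccoli: uses 70 kcal, +2.4 mg iron (running total 2.4 mg).
Take 1 serving of whole-barley bread: uses 70 kcal, +1.1 mg iron (running total 3.5 mg).
Take 1 serving of kidney beans: uses 241 kcal, +3.0 mg iron (running total 6.5 mg).
Take 2.04 servings of sweet potato: uses 308 kcal, +2.0 mg iron (running total 8.5 mg).
Filling greedily by iron-per-kcal is optimal for one linear limit, giving 8.5 mg.

8.5 mg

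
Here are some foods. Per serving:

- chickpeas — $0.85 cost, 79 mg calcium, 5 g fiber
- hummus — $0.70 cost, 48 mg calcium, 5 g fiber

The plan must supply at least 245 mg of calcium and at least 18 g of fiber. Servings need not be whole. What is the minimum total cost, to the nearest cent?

$2.87

Check every corner: each single food scaled to meet both minima, and each pair solved so both constraints bind.
chickpeas only: max(245/79, 18/5) = 3.6 servings → $3.06.
hummus only: max(245/48, 18/5) = 5.104 servings → $3.57.
chickpeas + hummus with both tight: 2.329 servings and 1.271 servings → $2.87.
So the least-cost plan costs $2.87.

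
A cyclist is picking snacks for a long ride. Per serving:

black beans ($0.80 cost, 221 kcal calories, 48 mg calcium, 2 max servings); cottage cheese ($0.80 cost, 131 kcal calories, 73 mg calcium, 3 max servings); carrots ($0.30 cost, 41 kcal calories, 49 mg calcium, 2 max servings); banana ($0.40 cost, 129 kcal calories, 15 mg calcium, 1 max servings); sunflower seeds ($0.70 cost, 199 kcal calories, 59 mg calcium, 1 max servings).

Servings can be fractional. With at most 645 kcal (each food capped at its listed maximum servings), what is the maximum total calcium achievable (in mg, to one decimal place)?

Calcium per kcal: carrots 1.195, cottage cheese 0.5573, sunflower seeds 0.2965, black beans 0.2172, banana 0.1163.
Take 2 servings of carrots: uses 82 kcal, +98.0 mg calcium (running total 98.0 mg).
Take 3 servings of cottage cheese: uses 393 kcal, +219.0 mg calcium (running total 317.0 mg).
Take 0.8543 servings of sunflower seeds: uses 170 kcal, +50.4 mg calcium (running total 367.4 mg).
Greedy by best ratio exhausts the calories allowance optimally: 367.4 mg.

367.4 mg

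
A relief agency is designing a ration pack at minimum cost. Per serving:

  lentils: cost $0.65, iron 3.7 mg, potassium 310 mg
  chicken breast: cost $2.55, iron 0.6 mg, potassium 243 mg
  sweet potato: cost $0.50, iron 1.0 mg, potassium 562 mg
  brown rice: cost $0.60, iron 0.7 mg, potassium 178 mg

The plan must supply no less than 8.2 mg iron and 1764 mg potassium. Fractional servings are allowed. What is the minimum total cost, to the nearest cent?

$2.17

Check every corner: each single food scaled to meet both minima, and each pair solved so both constraints bind.
lentils only: max(8.2/3.7, 1764/310) = 5.69 servings → $3.70.
chicken breast only: max(8.2/0.6, 1764/243) = 13.67 servings → $34.85.
sweet potato only: max(8.2/1.0, 1764/562) = 8.2 servings → $4.10.
brown rice only: max(8.2/0.7, 1764/178) = 11.71 servings → $7.03.
lentils + chicken breast with both tight: 1.31 servings and 5.588 servings → $15.10.
lentils + sweet potato with both tight: 1.608 servings and 2.252 servings → $2.17.
lentils + brown rice with both tight: 0.5091 servings and 9.024 servings → $5.75.
chicken breast + sweet potato with both targets exact would need a negative amount; discard.
chicken breast + brown rice: the both-tight solution has a negative serving — not a feasible corner.
sweet potato + brown rice: the both-tight solution has a negative serving — not a feasible corner.
So the least-cost plan costs $2.17.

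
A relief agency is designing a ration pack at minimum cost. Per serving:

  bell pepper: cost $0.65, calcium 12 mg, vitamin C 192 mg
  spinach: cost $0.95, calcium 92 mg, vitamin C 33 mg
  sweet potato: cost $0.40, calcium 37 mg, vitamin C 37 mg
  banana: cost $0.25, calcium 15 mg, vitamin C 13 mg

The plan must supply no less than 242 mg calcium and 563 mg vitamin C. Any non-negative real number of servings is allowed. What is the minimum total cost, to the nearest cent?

$3.54

bell pepper only: max(242/12, 563/192) = 20.17 servings → $13.11.
spinach only: max(242/92, 563/33) = 17.06 servings → $16.21.
sweet potato only: max(242/37, 563/37) = 15.22 servings → $6.09.
banana only: max(242/15, 563/13) = 43.31 servings → $10.83.
bell pepper + spinach with both tight: 2.537 servings and 2.3 servings → $3.83.
bell pepper + sweet potato with both tight: 1.783 servings and 5.962 servings → $3.54.
bell pepper + banana with both tight: 1.945 servings and 14.58 servings → $4.91.
spinach + sweet potato: the both-tight solution has a negative serving — not a feasible corner.
spinach + banana: the both-tight solution has a negative serving — not a feasible corner.
sweet potato + banana: the both-tight solution has a negative serving — not a feasible corner.
Cheapest feasible corner: $3.54.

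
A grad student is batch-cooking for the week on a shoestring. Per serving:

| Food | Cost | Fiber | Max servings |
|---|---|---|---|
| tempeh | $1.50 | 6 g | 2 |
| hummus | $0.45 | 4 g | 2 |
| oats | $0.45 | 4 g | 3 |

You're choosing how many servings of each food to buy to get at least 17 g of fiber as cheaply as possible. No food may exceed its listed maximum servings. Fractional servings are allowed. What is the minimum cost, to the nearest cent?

Cost per g of fiber: hummus $0.1125, oats $0.1125, tempeh $0.2500.
Take 2 servings of hummus: +8.0 g fiber for $0.90 (total $0.90, still need 9.0 g).
Take 2.25 servings of oats: +9.0 g fiber for $1.01 (total $1.91, still need 0.0 g).
Greedy by cheapest-per-g is optimal for a single linear constraint, so the minimum cost is $1.91.

$1.91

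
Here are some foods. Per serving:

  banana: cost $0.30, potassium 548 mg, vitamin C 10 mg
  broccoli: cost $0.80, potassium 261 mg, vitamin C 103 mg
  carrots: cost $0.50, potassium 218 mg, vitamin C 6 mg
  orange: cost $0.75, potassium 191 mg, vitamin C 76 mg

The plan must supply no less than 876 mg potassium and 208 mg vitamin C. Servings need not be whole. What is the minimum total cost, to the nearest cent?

$1.76

banana only: max(876/548, 208/10) = 20.8 servings → $6.24.
broccoli only: max(876/261, 208/103) = 3.356 servings → $2.69.
carrots only: max(876/218, 208/6) = 34.67 servings → $17.33.
orange only: max(876/191, 208/76) = 4.586 servings → $3.44.
banana + broccoli with both tight: 0.6676 servings and 1.955 servings → $1.76.
banana + carrots: the both-tight solution has a negative serving — not a feasible corner.
banana + orange with both tight: 0.6756 servings and 2.648 servings → $2.19.
broccoli + carrots with both tight: 1.919 servings and 1.721 servings → $2.40.
broccoli + orange: intersection lies outside the first quadrant.
carrots + orange with both tight: 1.741 servings and 2.599 servings → $2.82.
Cheapest feasible corner: $1.76.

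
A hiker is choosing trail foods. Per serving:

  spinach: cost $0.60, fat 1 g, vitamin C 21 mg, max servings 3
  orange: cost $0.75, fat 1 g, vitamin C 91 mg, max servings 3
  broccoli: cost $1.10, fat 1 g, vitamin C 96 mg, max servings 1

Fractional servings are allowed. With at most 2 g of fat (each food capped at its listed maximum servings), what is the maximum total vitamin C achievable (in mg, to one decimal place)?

187.0 mg

Vitamin C per g fat: broccoli 96, orange 91, spinach 21.
Take 1 serving of broccoli: uses 1 g fat, +96.0 mg vitamin C (running total 96.0 mg).
Take 1 serving of orange: uses 1 g fat, +91.0 mg vitamin C (running total 187.0 mg).
Filling greedily by vitamin C-per-g fat is optimal for one linear limit, giving 187.0 mg.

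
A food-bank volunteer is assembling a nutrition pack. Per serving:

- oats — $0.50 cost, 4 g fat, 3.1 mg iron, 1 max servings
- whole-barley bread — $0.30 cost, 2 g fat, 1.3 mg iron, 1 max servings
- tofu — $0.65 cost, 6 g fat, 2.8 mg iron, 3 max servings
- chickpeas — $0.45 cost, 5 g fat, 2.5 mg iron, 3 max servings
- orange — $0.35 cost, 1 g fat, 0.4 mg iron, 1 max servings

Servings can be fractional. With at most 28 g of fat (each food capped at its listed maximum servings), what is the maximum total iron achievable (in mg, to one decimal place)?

15.2 mg

Iron per g fat: oats 0.775, whole-barley bread 0.65, chickpeas 0.5, tofu 0.4667, orange 0.4.
Take 1 serving of oats: uses 4 g fat, +3.1 mg iron (running total 3.1 mg).
Take 1 serving of whole-barley bread: uses 2 g fat, +1.3 mg iron (running total 4.4 mg).
Take 3 servings of chickpeas: uses 15 g fat, +7.5 mg iron (running total 11.9 mg).
Take 1.167 servings of tofu: uses 7 g fat, +3.3 mg iron (running total 15.2 mg).
Greedy by best ratio exhausts the fat allowance optimally: 15.2 mg.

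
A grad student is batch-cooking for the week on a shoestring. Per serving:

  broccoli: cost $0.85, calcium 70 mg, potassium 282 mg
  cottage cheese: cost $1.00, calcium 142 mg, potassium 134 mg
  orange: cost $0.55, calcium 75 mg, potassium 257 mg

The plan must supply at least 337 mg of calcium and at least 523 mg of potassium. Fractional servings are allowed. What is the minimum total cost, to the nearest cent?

Check every corner: each single food scaled to meet both minima, and each pair solved so both constraints bind.
broccoli only: max(337/70, 523/282) = 4.814 servings → $4.09.
cottage cheese only: max(337/142, 523/134) = 3.903 servings → $3.90.
orange only: max(337/75, 523/257) = 4.493 servings → $2.47.
broccoli + cottage cheese with both tight: 0.9493 servings and 1.905 servings → $2.71.
broccoli + orange: the both-tight solution has a negative serving — not a feasible corner.
cottage cheese + orange with both tight: 1.792 servings and 1.101 servings → $2.40.
So the least-cost plan costs $2.40.

$2.40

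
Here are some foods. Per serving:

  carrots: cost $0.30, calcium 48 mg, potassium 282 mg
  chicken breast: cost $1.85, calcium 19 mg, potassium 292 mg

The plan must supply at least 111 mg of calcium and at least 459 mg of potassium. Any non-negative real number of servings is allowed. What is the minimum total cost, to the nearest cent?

$0.69

This is a tiny linear program; its minimum lies at a vertex of the feasible set. List the vertices and price them.
carrots only: max(111/48, 459/282) = 2.312 servings → $0.69.
chicken breast only: max(111/19, 459/292) = 5.842 servings → $10.81.
carrots + chicken breast: the both-tight solution has a negative serving — not a feasible corner.
Cheapest feasible corner: $0.69.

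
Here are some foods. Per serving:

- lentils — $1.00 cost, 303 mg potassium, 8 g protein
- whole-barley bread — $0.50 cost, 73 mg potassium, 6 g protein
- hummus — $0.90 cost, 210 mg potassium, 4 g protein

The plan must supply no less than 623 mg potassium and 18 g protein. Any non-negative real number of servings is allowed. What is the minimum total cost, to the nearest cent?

With two linear requirements the optimum uses one or two foods; enumerate the corners.
lentils only: max(623/303, 18/8) = 2.25 servings → $2.25.
whole-barley bread only: max(623/73, 18/6) = 8.534 servings → $4.27.
hummus only: max(623/210, 18/4) = 4.5 servings → $4.05.
lentils + whole-barley bread with both tight: 1.964 servings and 0.3809 servings → $2.15.
lentils + hummus: intersection lies outside the first quadrant.
whole-barley bread + hummus with both tight: 1.331 servings and 2.504 servings → $2.92.
The minimum over all feasible corners is $2.15.

$2.15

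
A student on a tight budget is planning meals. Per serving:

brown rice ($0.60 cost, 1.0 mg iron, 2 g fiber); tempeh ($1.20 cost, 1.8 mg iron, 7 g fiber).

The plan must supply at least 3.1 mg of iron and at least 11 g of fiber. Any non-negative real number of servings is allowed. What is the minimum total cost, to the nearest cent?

$2.03

For a min-cost LP with two ≥-constraints, a basic feasible solution has at most two positive variables.
brown rice only: max(3.1/1.0, 11/2) = 5.5 servings → $3.30.
tempeh only: max(3.1/1.8, 11/7) = 1.722 servings → $2.07.
brown rice + tempeh with both tight: 0.5588 servings and 1.412 servings → $2.03.
Cheapest feasible corner: $2.03.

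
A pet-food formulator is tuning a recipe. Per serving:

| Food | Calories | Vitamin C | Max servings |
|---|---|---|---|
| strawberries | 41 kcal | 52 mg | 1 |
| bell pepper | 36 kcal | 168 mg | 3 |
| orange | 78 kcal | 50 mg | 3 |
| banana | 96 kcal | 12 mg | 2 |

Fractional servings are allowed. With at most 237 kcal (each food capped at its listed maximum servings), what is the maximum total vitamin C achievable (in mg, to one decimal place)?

Vitamin C per kcal: bell pepper 4.667, strawberries 1.268, orange 0.641, banana 0.125.
Take 3 servings of bell pepper: uses 108 kcal, +504.0 mg vitamin C (running total 504.0 mg).
Take 1 serving of strawberries: uses 41 kcal, +52.0 mg vitamin C (running total 556.0 mg).
Take 1.128 servings of orange: uses 88 kcal, +56.4 mg vitamin C (running total 612.4 mg).
Greedy by best ratio exhausts the calories allowance optimally: 612.4 mg.

612.4 mg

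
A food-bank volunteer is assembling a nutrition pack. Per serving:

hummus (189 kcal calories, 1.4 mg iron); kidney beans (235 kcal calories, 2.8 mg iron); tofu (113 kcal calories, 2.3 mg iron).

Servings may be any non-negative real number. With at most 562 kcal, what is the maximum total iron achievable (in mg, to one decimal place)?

11.4 mg

Iron per kcal: tofu 0.02035, kidney beans 0.01191, hummus 0.007407.
With no serving limits, spend the whole calories allowance on tofu: 562 kcal / 113 kcal × 2.3 mg = 11.4 mg.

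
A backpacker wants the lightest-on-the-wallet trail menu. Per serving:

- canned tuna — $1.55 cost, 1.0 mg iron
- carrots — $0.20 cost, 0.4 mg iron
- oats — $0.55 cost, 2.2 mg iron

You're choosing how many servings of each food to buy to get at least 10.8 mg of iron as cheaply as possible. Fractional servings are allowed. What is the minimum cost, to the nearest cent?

$2.70

Cost per mg of iron: oats $0.2500, carrots $0.5000, canned tuna $1.5500.
With no serving limits, use only oats: 10.8 mg / 2.2 mg = 4.909 servings × $0.55 = $2.70.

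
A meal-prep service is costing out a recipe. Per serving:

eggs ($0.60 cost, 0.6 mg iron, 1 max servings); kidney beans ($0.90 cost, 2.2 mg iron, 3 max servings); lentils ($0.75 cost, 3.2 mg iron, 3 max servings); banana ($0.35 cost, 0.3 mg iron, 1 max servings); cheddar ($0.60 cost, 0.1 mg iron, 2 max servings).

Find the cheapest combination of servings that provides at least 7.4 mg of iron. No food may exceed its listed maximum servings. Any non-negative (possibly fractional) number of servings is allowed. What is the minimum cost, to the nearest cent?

$1.73

Cost per mg of iron: lentils $0.2344, kidney beans $0.4091, eggs $1.0000, banana $1.1667, cheddar $6.0000.
Take 2.312 servings of lentils: +7.4 mg iron for $1.73 (total $1.73, still need 0.0 mg).
Filling from the cheapest source first is optimal under one linear minimum: $1.73.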